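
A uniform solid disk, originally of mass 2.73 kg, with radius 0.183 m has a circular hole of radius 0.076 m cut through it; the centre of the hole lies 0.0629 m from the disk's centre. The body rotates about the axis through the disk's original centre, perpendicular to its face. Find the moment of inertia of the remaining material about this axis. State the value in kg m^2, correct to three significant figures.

Unpierced body about its centre: I₀ = (1/2)MR² = (1/2)(2.73)(0.183)² = 0.045712 kg m^2.
The removed disk has mass m = M·(r/R)² = (2.73)(0.076/0.183)² = 0.47086 kg (same uniform areal density).
Its moment of inertia about the rotation axis (parallel-axis theorem): I_hole = (1/2)mr² + md² = (1/2)(0.47086)(0.076)² + (0.47086)(0.0629)² = 0.0032227 kg m^2.
Treating the hole as negative mass, I = I₀ − I_hole = 0.045712 − 0.0032227 = 0.04249 kg m^2.

0.0425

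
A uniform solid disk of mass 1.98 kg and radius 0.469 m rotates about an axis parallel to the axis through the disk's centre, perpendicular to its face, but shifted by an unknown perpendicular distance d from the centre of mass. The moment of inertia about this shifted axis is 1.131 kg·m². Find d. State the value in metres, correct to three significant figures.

0.679

About the centre-of-mass axis, I_cm = (1/2)MR² = (1/2)(1.98)(0.469)² = 0.21776 kg·m².
Parallel axis theorem: I = I_cm + Md², so Md² = 1.131 − 0.21776 = 0.91324 kg·m².
d = √(0.91324 / 1.98) = 0.67914 m.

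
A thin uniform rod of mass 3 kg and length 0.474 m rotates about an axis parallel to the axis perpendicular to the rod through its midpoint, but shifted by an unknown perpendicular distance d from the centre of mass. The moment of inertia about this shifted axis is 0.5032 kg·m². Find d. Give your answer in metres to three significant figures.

0.386

About the centre-of-mass axis, I_cm = (1/12)ML² = (1/12)(3)(0.474)² = 0.056169 kg·m².
Parallel axis theorem: I = I_cm + Md², so Md² = 0.5032 − 0.056169 = 0.44703 kg·m².
d = √(0.44703 / 3) = 0.38602 m.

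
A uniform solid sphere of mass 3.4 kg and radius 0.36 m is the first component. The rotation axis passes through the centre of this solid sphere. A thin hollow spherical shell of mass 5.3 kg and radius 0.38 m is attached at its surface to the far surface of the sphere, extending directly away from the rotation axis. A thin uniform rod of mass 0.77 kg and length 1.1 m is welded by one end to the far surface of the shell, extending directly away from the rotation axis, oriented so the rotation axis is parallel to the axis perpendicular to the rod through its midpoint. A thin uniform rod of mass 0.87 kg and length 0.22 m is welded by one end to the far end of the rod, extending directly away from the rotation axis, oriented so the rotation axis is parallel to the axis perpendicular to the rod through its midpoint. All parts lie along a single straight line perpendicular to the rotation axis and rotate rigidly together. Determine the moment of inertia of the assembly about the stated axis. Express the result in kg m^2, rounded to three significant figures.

10.5

Solid sphere: I_cm = (2/5)MR² = (2/5)(3.4)(0.36)² = 0.17626 kg m^2; axis through the centre, so I = 0.17626 kg m^2.
Spherical shell: I_cm = (2/3)MR² = (2/3)(5.3)(0.38)² = 0.51021 kg m^2; centre at d = 0.36 + 0.38 = 0.74 m, so I = I_cm + Md² gives I = 0.51021 + (5.3)(0.74)² = 3.4125 kg m^2.
Thin rod: I_cm = (1/12)ML² = (1/12)(0.77)(1.1)² = 0.077642 kg m^2; centre at d = 0.36 + 0.38 + 0.38 + 0.55 = 1.67 m, so I = I_cm + Md² gives I = 0.077642 + (0.77)(1.67)² = 2.2251 kg m^2.
Thin rod: I_cm = (1/12)ML² = (1/12)(0.87)(0.22)² = 0.003509 kg m^2; centre at d = 0.36 + 0.38 + 0.38 + 0.55 + 0.55 + 0.11 = 2.33 m, so I = I_cm + Md² gives I = 0.003509 + (0.87)(2.33)² = 4.7267 kg m^2.
Total I = 0.17626 + 3.4125 + 2.2251 + 4.7267 = 10.54 kg m^2.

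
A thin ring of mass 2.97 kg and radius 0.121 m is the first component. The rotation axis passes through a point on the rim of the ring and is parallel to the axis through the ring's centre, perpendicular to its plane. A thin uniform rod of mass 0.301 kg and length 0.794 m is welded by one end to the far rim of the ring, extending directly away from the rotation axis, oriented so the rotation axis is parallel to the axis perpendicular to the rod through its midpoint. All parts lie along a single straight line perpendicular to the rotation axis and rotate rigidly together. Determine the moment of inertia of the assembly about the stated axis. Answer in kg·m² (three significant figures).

Thin ring: I_cm = MR² = (2.97)(0.121)² = 0.043484 kg·m²; centre at d = 0.121 m, so I = I_cm + Md² gives I = 0.043484 + (2.97)(0.121)² = 0.086968 kg·m².
Thin rod: I_cm = (1/12)ML² = (1/12)(0.301)(0.794)² = 0.015813 kg·m²; centre at d = 0.121 + 0.121 + 0.397 = 0.639 m, so I = I_cm + Md² gives I = 0.015813 + (0.301)(0.639)² = 0.13872 kg·m².
Total I = 0.086968 + 0.13872 = 0.22569 kg·m².

0.226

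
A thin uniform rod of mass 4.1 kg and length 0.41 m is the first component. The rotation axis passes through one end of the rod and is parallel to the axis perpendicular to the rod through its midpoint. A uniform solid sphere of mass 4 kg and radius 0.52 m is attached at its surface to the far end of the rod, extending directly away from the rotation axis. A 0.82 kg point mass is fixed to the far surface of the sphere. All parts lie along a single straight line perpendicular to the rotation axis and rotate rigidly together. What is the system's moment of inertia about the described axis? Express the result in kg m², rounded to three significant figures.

5.85

Thin rod: I_cm = (1/12)ML² = (1/12)(4.1)(0.41)² = 0.057434 kg m²; centre at d = 0.205 m, so I = I_cm + Md² gives I = 0.057434 + (4.1)(0.205)² = 0.22974 kg m².
Solid sphere: I_cm = (2/5)MR² = (2/5)(4)(0.52)² = 0.43264 kg m²; centre at d = 0.205 + 0.205 + 0.52 = 0.93 m, so I = I_cm + Md² gives I = 0.43264 + (4)(0.93)² = 3.8922 kg m².
Point mass: I_cm = 0; centre at d = 0.205 + 0.205 + 0.52 + 0.52 = 1.45 m, so I = I_cm + Md² gives I = 0 + (0.82)(1.45)² = 1.724 kg m².
Total I = 0.22974 + 3.8922 + 1.724 = 5.846 kg m².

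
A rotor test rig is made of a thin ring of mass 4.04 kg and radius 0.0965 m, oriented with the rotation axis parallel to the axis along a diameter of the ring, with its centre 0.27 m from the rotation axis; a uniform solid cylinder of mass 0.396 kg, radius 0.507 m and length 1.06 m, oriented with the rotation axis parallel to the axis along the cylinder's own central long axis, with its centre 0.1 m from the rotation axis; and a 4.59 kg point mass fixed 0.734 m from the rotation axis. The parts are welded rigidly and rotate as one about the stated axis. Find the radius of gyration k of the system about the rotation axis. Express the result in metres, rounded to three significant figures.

Thin ring: I_cm = (1/2)MR² = (1/2)(4.04)(0.0965)² = 0.018811 kg m²; centre at d = 0.27 m, so the parallel axis theorem gives I = 0.018811 + (4.04)(0.27)² = 0.31333 kg m².
Solid cylinder: I_cm = (1/2)MR² = (1/2)(0.396)(0.507)² = 0.050896 kg m²; centre at d = 0.1 m, so the parallel axis theorem gives I = 0.050896 + (0.396)(0.1)² = 0.054856 kg m².
Point mass: I_cm = 0; centre at d = 0.734 m, so the parallel axis theorem gives I = 0 + (4.59)(0.734)² = 2.4729 kg m².
Total I = 2.8411 kg m²; total mass M = 9.026 kg.
k = √(I/M) = √(2.8411/9.026) = 0.56104 m.

0.561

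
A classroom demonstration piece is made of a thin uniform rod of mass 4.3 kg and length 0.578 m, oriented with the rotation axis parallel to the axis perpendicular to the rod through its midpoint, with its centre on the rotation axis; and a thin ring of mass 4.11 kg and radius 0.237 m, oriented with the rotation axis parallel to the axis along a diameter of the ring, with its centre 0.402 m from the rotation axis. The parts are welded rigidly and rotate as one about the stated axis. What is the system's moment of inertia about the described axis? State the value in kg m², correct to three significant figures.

0.899

Thin rod: I_cm = (1/12)ML² = (1/12)(4.3)(0.578)² = 0.11971 kg m²; axis through the centre, so I = 0.11971 kg m².
Thin ring: I_cm = (1/2)MR² = (1/2)(4.11)(0.237)² = 0.11543 kg m²; centre at d = 0.402 m, so the parallel axis theorem gives I = 0.11543 + (4.11)(0.402)² = 0.77962 kg m².
Total I = 0.11971 + 0.77962 = 0.89933 kg m².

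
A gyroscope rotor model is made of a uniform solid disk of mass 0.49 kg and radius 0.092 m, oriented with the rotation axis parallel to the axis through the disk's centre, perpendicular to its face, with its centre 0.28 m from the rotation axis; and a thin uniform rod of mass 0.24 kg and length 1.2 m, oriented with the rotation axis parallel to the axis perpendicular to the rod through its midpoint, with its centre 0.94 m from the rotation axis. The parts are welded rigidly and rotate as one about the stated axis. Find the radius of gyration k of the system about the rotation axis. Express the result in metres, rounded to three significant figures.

0.621

Solid disk: I_cm = (1/2)MR² = (1/2)(0.49)(0.092)² = 0.0020737 kg·m²; centre at d = 0.28 m, so the parallel axis theorem gives I = 0.0020737 + (0.49)(0.28)² = 0.04049 kg·m².
Thin rod: I_cm = (1/12)ML² = (1/12)(0.24)(1.2)² = 0.0288 kg·m²; centre at d = 0.94 m, so the parallel axis theorem gives I = 0.0288 + (0.24)(0.94)² = 0.24086 kg·m².
Total I = 0.28135 kg·m²; total mass M = 0.73 kg.
k = √(I/M) = √(0.28135/0.73) = 0.62082 m.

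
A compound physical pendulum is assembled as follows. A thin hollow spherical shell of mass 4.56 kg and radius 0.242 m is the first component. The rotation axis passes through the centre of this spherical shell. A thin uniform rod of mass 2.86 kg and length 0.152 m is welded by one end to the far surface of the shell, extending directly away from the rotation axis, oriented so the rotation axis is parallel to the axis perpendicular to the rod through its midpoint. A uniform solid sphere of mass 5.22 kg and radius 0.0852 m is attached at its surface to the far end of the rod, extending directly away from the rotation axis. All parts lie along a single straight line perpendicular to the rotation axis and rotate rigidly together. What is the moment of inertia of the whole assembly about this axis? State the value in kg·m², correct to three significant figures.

1.69

Spherical shell: I_cm = (2/3)MR² = (2/3)(4.56)(0.242)² = 0.17803 kg·m²; axis through the centre, so I = 0.17803 kg·m².
Thin rod: I_cm = (1/12)ML² = (1/12)(2.86)(0.152)² = 0.0055065 kg·m²; centre at d = 0.242 + 0.076 = 0.318 m, so the parallel axis theorem gives I = 0.0055065 + (2.86)(0.318)² = 0.29472 kg·m².
Solid sphere: I_cm = (2/5)MR² = (2/5)(5.22)(0.0852)² = 0.015157 kg·m²; centre at d = 0.242 + 0.076 + 0.076 + 0.0852 = 0.4792 m, so the parallel axis theorem gives I = 0.015157 + (5.22)(0.4792)² = 1.2138 kg·m².
Total I = 0.17803 + 0.29472 + 1.2138 = 1.6866 kg·m².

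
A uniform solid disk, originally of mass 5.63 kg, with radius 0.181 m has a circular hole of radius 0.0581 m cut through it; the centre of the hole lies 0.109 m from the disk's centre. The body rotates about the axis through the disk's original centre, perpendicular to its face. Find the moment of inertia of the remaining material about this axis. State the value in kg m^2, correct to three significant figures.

Unpierced body about its centre: I₀ = (1/2)MR² = (1/2)(5.63)(0.181)² = 0.092222 kg m^2.
The removed disk has mass m = M·(r/R)² = (5.63)(0.0581/0.181)² = 0.5801 kg (same uniform areal density).
Its moment of inertia about the rotation axis (parallel-axis theorem): I_hole = (1/2)mr² + md² = (1/2)(0.5801)(0.0581)² + (0.5801)(0.109)² = 0.0078713 kg m^2.
Treating the hole as negative mass, I = I₀ − I_hole = 0.092222 − 0.0078713 = 0.084351 kg m^2.

0.0844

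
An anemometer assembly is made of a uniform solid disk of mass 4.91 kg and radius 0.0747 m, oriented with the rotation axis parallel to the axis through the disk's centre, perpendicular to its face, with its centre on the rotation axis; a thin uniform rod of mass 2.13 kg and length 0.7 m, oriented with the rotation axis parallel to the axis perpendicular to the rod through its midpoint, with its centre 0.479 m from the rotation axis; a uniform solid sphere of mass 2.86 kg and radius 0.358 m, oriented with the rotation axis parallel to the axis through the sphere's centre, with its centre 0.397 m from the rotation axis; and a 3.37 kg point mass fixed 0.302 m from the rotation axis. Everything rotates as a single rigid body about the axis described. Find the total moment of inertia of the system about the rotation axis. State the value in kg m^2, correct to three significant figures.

Solid disk: I_cm = (1/2)MR² = (1/2)(4.91)(0.0747)² = 0.013699 kg m^2; axis through the centre, so I = 0.013699 kg m^2.
Thin rod: I_cm = (1/12)ML² = (1/12)(2.13)(0.7)² = 0.086975 kg m^2; centre at d = 0.479 m, so I = I_cm + Md² gives I = 0.086975 + (2.13)(0.479)² = 0.57568 kg m^2.
Solid sphere: I_cm = (2/5)MR² = (2/5)(2.86)(0.358)² = 0.14662 kg m^2; centre at d = 0.397 m, so I = I_cm + Md² gives I = 0.14662 + (2.86)(0.397)² = 0.59738 kg m^2.
Point mass: I_cm = 0; centre at d = 0.302 m, so I = I_cm + Md² gives I = 0 + (3.37)(0.302)² = 0.30736 kg m^2.
Total I = 0.013699 + 0.57568 + 0.59738 + 0.30736 = 1.4941 kg m^2.

1.49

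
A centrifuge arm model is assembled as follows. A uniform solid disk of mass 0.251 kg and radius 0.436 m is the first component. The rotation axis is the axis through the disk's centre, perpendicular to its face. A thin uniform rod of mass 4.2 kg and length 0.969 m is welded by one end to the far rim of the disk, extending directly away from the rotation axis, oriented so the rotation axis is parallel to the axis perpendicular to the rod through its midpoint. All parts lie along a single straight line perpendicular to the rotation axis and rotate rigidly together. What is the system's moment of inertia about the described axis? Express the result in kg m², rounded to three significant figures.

3.91

Solid disk: I_cm = (1/2)MR² = (1/2)(0.251)(0.436)² = 0.023857 kg m²; axis through the centre, so I = 0.023857 kg m².
Thin rod: I_cm = (1/12)ML² = (1/12)(4.2)(0.969)² = 0.32864 kg m²; centre at d = 0.436 + 0.4845 = 0.9205 m, so I = I_cm + Md² gives I = 0.32864 + (4.2)(0.9205)² = 3.8874 kg m².
Total I = 0.023857 + 3.8874 = 3.9112 kg m².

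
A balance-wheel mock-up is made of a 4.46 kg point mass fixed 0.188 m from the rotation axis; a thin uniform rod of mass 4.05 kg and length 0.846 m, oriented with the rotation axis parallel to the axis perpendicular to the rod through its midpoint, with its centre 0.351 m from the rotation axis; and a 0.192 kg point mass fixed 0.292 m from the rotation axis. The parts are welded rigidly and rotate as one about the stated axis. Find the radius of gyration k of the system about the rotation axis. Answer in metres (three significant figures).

0.324

Point mass: I_cm = 0; centre at d = 0.188 m, so I = I_cm + Md² gives I = 0 + (4.46)(0.188)² = 0.15763 kg·m².
Thin rod: I_cm = (1/12)ML² = (1/12)(4.05)(0.846)² = 0.24155 kg·m²; centre at d = 0.351 m, so I = I_cm + Md² gives I = 0.24155 + (4.05)(0.351)² = 0.74052 kg·m².
Point mass: I_cm = 0; centre at d = 0.292 m, so I = I_cm + Md² gives I = 0 + (0.192)(0.292)² = 0.016371 kg·m².
Total I = 0.91452 kg·m²; total mass M = 8.702 kg.
k = √(I/M) = √(0.91452/8.702) = 0.32418 m.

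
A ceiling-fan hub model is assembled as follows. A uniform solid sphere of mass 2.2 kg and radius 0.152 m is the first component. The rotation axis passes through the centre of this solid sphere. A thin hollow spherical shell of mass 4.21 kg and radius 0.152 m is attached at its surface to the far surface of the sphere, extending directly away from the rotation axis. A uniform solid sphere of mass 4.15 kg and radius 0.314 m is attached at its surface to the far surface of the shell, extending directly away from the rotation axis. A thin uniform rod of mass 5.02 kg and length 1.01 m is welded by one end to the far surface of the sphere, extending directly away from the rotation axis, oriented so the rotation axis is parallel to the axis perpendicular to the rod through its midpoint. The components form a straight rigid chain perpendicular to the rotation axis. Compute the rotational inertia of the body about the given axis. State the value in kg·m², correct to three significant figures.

16.2

Solid sphere: I_cm = (2/5)MR² = (2/5)(2.2)(0.152)² = 0.020332 kg·m²; axis through the centre, so I = 0.020332 kg·m².
Spherical shell: I_cm = (2/3)MR² = (2/3)(4.21)(0.152)² = 0.064845 kg·m²; centre at d = 0.152 + 0.152 = 0.304 m, so the parallel axis theorem gives I = 0.064845 + (4.21)(0.304)² = 0.45392 kg·m².
Solid sphere: I_cm = (2/5)MR² = (2/5)(4.15)(0.314)² = 0.16367 kg·m²; centre at d = 0.152 + 0.152 + 0.152 + 0.314 = 0.77 m, so the parallel axis theorem gives I = 0.16367 + (4.15)(0.77)² = 2.6242 kg·m².
Thin rod: I_cm = (1/12)ML² = (1/12)(5.02)(1.01)² = 0.42674 kg·m²; centre at d = 0.152 + 0.152 + 0.152 + 0.314 + 0.314 + 0.505 = 1.589 m, so the parallel axis theorem gives I = 0.42674 + (5.02)(1.589)² = 13.102 kg·m².
Total I = 0.020332 + 0.45392 + 2.6242 + 13.102 = 16.2 kg·m².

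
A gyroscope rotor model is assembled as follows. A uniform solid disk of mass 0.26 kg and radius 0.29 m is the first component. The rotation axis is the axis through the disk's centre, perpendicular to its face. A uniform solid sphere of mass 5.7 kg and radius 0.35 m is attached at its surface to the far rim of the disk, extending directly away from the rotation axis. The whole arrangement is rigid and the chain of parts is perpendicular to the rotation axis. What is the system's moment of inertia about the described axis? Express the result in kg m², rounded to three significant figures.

Solid disk: I_cm = (1/2)MR² = (1/2)(0.26)(0.29)² = 0.010933 kg m²; axis through the centre, so I = 0.010933 kg m².
Solid sphere: I_cm = (2/5)MR² = (2/5)(5.7)(0.35)² = 0.2793 kg m²; centre at d = 0.29 + 0.35 = 0.64 m, so the parallel axis theorem gives I = 0.2793 + (5.7)(0.64)² = 2.614 kg m².
Total I = 0.010933 + 2.614 = 2.625 kg m².

2.62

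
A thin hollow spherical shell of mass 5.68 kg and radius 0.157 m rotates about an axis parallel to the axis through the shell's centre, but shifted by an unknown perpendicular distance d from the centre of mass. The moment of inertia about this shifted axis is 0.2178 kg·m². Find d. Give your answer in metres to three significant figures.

About the centre-of-mass axis, I_cm = (2/3)MR² = (2/3)(5.68)(0.157)² = 0.093338 kg·m².
Parallel axis theorem: I = I_cm + Md², so Md² = 0.2178 − 0.093338 = 0.12446 kg·m².
d = √(0.12446 / 5.68) = 0.14803 m.

0.148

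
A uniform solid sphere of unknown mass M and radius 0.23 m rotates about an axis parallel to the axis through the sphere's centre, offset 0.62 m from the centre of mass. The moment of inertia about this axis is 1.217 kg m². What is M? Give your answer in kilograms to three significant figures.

I = I_cm + Md² = (2/5)MR² + Md² = M·[0.4·(0.23)² + (0.62)²] = M·0.40556.
So M = 1.217 / 0.40556 = 3.0008 kg.

3.00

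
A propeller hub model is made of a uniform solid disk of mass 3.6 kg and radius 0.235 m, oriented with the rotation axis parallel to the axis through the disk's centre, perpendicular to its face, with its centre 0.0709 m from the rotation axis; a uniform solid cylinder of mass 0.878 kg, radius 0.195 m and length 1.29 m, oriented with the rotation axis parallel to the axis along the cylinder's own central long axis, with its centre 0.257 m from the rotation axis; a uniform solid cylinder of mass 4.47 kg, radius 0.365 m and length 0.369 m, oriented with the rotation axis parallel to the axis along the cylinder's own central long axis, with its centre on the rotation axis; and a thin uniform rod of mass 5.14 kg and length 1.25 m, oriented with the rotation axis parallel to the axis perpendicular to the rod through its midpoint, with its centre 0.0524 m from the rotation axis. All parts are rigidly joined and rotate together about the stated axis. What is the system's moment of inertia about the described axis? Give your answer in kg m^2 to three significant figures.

1.17

Solid disk: I_cm = (1/2)MR² = (1/2)(3.6)(0.235)² = 0.099405 kg m^2; centre at d = 0.0709 m, so I = I_cm + Md² gives I = 0.099405 + (3.6)(0.0709)² = 0.1175 kg m^2.
Solid cylinder: I_cm = (1/2)MR² = (1/2)(0.878)(0.195)² = 0.016693 kg m^2; centre at d = 0.257 m, so I = I_cm + Md² gives I = 0.016693 + (0.878)(0.257)² = 0.074684 kg m^2.
Solid cylinder: I_cm = (1/2)MR² = (1/2)(4.47)(0.365)² = 0.29776 kg m^2; axis through the centre, so I = 0.29776 kg m^2.
Thin rod: I_cm = (1/12)ML² = (1/12)(5.14)(1.25)² = 0.66927 kg m^2; centre at d = 0.0524 m, so I = I_cm + Md² gives I = 0.66927 + (5.14)(0.0524)² = 0.68338 kg m^2.
Total I = 0.1175 + 0.074684 + 0.29776 + 0.68338 = 1.1733 kg m^2.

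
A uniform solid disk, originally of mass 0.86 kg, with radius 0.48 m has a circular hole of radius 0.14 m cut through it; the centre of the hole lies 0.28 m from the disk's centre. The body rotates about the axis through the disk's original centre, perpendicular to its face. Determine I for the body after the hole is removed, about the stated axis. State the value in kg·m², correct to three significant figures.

0.0926

Unpierced body about its centre: I₀ = (1/2)MR² = (1/2)(0.86)(0.48)² = 0.099072 kg·m².
The removed disk has mass m = M·(r/R)² = (0.86)(0.14/0.48)² = 0.07316 kg (same uniform areal density).
Its moment of inertia about the rotation axis (parallel-axis theorem): I_hole = (1/2)mr² + md² = (1/2)(0.07316)(0.14)² + (0.07316)(0.28)² = 0.0064527 kg·m².
Treating the hole as negative mass, I = I₀ − I_hole = 0.099072 − 0.0064527 = 0.092619 kg·m².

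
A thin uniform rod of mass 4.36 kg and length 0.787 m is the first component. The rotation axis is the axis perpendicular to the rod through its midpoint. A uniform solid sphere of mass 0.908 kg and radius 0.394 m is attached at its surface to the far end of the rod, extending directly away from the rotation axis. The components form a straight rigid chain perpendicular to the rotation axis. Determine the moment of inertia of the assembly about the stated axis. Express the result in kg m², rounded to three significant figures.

Thin rod: I_cm = (1/12)ML² = (1/12)(4.36)(0.787)² = 0.22504 kg m²; axis through the centre, so I = 0.22504 kg m².
Solid sphere: I_cm = (2/5)MR² = (2/5)(0.908)(0.394)² = 0.056382 kg m²; centre at d = 0.3935 + 0.394 = 0.7875 m, so the parallel axis theorem gives I = 0.056382 + (0.908)(0.7875)² = 0.61948 kg m².
Total I = 0.22504 + 0.61948 = 0.84452 kg m².

0.845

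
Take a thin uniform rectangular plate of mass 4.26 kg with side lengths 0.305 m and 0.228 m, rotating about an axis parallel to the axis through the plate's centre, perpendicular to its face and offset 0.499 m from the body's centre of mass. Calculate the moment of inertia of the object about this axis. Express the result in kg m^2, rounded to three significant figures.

1.11

I_cm = (1/12)M(a²+b²) = (1/12)(4.26)[(0.305)² + (0.228)²] = 0.051478 kg m^2; centre at d = 0.499 m, so the parallel axis theorem gives I = 0.051478 + (4.26)(0.499)² = 1.1122 kg m^2.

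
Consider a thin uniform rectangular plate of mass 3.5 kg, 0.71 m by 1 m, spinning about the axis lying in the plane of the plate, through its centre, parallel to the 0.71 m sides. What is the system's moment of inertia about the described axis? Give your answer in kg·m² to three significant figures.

I_cm = (1/12)Mb² = (1/12)(3.5)(1)² = 0.29167 kg·m²; axis through the centre, so I = 0.29167 kg·m².

0.292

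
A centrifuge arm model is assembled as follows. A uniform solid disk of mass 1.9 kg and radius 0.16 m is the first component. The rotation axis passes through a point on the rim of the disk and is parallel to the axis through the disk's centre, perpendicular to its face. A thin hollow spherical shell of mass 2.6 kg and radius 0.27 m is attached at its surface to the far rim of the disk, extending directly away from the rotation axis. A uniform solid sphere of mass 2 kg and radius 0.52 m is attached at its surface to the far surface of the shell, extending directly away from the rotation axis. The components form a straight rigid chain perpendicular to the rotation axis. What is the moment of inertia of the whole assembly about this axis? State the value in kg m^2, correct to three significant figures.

Solid disk: I_cm = (1/2)MR² = (1/2)(1.9)(0.16)² = 0.02432 kg m^2; centre at d = 0.16 m, so I = I_cm + Md² gives I = 0.02432 + (1.9)(0.16)² = 0.07296 kg m^2.
Spherical shell: I_cm = (2/3)MR² = (2/3)(2.6)(0.27)² = 0.12636 kg m^2; centre at d = 0.16 + 0.16 + 0.27 = 0.59 m, so I = I_cm + Md² gives I = 0.12636 + (2.6)(0.59)² = 1.0314 kg m^2.
Solid sphere: I_cm = (2/5)MR² = (2/5)(2)(0.52)² = 0.21632 kg m^2; centre at d = 0.16 + 0.16 + 0.27 + 0.27 + 0.52 = 1.38 m, so I = I_cm + Md² gives I = 0.21632 + (2)(1.38)² = 4.0251 kg m^2.
Total I = 0.07296 + 1.0314 + 4.0251 = 5.1295 kg m^2.

5.13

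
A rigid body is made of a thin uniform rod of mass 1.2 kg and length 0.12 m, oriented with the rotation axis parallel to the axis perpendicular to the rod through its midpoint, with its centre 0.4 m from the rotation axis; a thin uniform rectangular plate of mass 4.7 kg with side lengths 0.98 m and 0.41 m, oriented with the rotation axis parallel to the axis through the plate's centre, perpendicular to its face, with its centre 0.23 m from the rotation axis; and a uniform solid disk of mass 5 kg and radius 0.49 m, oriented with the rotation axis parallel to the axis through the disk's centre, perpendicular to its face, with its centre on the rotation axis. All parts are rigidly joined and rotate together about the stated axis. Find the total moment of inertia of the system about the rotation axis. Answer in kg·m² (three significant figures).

Thin rod: I_cm = (1/12)ML² = (1/12)(1.2)(0.12)² = 0.00144 kg·m²; centre at d = 0.4 m, so the parallel axis theorem gives I = 0.00144 + (1.2)(0.4)² = 0.19344 kg·m².
Rectangular plate: I_cm = (1/12)M(a²+b²) = (1/12)(4.7)[(0.98)² + (0.41)²] = 0.442 kg·m²; centre at d = 0.23 m, so the parallel axis theorem gives I = 0.442 + (4.7)(0.23)² = 0.69063 kg·m².
Solid disk: I_cm = (1/2)MR² = (1/2)(5)(0.49)² = 0.60025 kg·m²; axis through the centre, so I = 0.60025 kg·m².
Total I = 0.19344 + 0.69063 + 0.60025 = 1.4843 kg·m².

1.48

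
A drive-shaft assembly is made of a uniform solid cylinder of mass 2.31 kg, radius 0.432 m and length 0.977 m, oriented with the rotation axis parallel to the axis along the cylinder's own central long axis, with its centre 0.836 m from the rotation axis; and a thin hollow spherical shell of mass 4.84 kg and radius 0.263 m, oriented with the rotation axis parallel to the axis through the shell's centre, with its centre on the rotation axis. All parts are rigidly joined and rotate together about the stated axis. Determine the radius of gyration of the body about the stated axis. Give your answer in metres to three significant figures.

Solid cylinder: I_cm = (1/2)MR² = (1/2)(2.31)(0.432)² = 0.21555 kg m^2; centre at d = 0.836 m, so I = I_cm + Md² gives I = 0.21555 + (2.31)(0.836)² = 1.83 kg m^2.
Spherical shell: I_cm = (2/3)MR² = (2/3)(4.84)(0.263)² = 0.22319 kg m^2; axis through the centre, so I = 0.22319 kg m^2.
Total I = 2.0532 kg m^2; total mass M = 7.15 kg.
k = √(I/M) = √(2.0532/7.15) = 0.53587 m.

0.536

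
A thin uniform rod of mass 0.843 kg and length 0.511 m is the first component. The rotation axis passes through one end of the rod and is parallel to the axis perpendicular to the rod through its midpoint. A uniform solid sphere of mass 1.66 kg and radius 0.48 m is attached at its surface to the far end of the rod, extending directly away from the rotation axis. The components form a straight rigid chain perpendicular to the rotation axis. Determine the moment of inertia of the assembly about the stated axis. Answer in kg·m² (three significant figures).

Thin rod: I_cm = (1/12)ML² = (1/12)(0.843)(0.511)² = 0.018344 kg·m²; centre at d = 0.2555 m, so the parallel axis theorem gives I = 0.018344 + (0.843)(0.2555)² = 0.073375 kg·m².
Solid sphere: I_cm = (2/5)MR² = (2/5)(1.66)(0.48)² = 0.15299 kg·m²; centre at d = 0.2555 + 0.2555 + 0.48 = 0.991 m, so the parallel axis theorem gives I = 0.15299 + (1.66)(0.991)² = 1.7832 kg·m².
Total I = 0.073375 + 1.7832 = 1.8566 kg·m².

1.86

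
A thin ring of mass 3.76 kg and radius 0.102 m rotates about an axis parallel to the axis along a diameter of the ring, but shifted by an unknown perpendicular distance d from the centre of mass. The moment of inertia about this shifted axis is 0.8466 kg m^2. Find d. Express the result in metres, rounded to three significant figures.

0.469

About the centre-of-mass axis, I_cm = (1/2)MR² = (1/2)(3.76)(0.102)² = 0.01956 kg m^2.
Parallel axis theorem: I = I_cm + Md², so Md² = 0.8466 − 0.01956 = 0.82704 kg m^2.
d = √(0.82704 / 3.76) = 0.469 m.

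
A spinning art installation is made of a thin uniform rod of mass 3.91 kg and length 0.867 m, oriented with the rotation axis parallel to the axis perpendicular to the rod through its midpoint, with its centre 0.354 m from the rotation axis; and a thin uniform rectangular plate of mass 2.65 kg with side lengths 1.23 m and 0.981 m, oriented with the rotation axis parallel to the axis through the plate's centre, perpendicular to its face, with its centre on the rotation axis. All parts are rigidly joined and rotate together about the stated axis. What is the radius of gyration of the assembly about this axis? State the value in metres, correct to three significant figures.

0.442

Thin rod: I_cm = (1/12)ML² = (1/12)(3.91)(0.867)² = 0.24493 kg m²; centre at d = 0.354 m, so the parallel axis theorem gives I = 0.24493 + (3.91)(0.354)² = 0.73491 kg m².
Rectangular plate: I_cm = (1/12)M(a²+b²) = (1/12)(2.65)[(1.23)² + (0.981)²] = 0.54662 kg m²; axis through the centre, so I = 0.54662 kg m².
Total I = 1.2815 kg m²; total mass M = 6.56 kg.
k = √(I/M) = √(1.2815/6.56) = 0.44199 m.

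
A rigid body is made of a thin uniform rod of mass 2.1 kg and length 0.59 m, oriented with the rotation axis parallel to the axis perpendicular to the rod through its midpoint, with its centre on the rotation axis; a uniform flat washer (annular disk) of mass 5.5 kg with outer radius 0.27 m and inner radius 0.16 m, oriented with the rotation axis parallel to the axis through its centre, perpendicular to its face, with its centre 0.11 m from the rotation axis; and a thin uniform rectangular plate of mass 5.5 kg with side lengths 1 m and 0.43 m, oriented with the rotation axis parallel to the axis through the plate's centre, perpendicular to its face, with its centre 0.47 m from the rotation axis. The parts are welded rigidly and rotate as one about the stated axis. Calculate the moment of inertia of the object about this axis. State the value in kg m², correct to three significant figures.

Thin rod: I_cm = (1/12)ML² = (1/12)(2.1)(0.59)² = 0.060917 kg m²; axis through the centre, so I = 0.060917 kg m².
Annular disk: I_cm = (1/2)M(R²+r²) = (1/2)(5.5)[(0.27)² + (0.16)²] = 0.27088 kg m²; centre at d = 0.11 m, so I = I_cm + Md² gives I = 0.27088 + (5.5)(0.11)² = 0.33743 kg m².
Rectangular plate: I_cm = (1/12)M(a²+b²) = (1/12)(5.5)[(1)² + (0.43)²] = 0.54308 kg m²; centre at d = 0.47 m, so I = I_cm + Md² gives I = 0.54308 + (5.5)(0.47)² = 1.758 kg m².
Total I = 0.060917 + 0.33743 + 1.758 = 2.1564 kg m².

2.16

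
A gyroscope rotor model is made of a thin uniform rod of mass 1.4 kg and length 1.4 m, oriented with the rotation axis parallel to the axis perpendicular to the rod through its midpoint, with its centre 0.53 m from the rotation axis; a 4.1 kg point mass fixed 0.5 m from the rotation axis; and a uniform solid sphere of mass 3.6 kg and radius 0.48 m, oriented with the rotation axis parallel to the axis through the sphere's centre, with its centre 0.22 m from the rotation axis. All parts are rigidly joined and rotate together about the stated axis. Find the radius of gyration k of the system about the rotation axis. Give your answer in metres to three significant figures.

0.486

Thin rod: I_cm = (1/12)ML² = (1/12)(1.4)(1.4)² = 0.22867 kg·m²; centre at d = 0.53 m, so the parallel axis theorem gives I = 0.22867 + (1.4)(0.53)² = 0.62193 kg·m².
Point mass: I_cm = 0; centre at d = 0.5 m, so the parallel axis theorem gives I = 0 + (4.1)(0.5)² = 1.025 kg·m².
Solid sphere: I_cm = (2/5)MR² = (2/5)(3.6)(0.48)² = 0.33178 kg·m²; centre at d = 0.22 m, so the parallel axis theorem gives I = 0.33178 + (3.6)(0.22)² = 0.50602 kg·m².
Total I = 2.1529 kg·m²; total mass M = 9.1 kg.
k = √(I/M) = √(2.1529/9.1) = 0.4864 m.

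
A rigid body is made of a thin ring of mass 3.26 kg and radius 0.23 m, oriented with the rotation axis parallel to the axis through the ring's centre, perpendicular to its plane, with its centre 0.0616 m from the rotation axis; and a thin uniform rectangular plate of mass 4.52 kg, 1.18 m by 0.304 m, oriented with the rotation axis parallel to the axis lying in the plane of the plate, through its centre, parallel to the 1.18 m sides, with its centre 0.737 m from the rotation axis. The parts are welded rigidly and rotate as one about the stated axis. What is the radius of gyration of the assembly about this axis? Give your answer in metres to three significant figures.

0.586

Thin ring: I_cm = MR² = (3.26)(0.23)² = 0.17245 kg m^2; centre at d = 0.0616 m, so the parallel axis theorem gives I = 0.17245 + (3.26)(0.0616)² = 0.18482 kg m^2.
Rectangular plate: I_cm = (1/12)Mb² = (1/12)(4.52)(0.304)² = 0.03481 kg m^2; centre at d = 0.737 m, so the parallel axis theorem gives I = 0.03481 + (4.52)(0.737)² = 2.4899 kg m^2.
Total I = 2.6748 kg m^2; total mass M = 7.78 kg.
k = √(I/M) = √(2.6748/7.78) = 0.58634 m.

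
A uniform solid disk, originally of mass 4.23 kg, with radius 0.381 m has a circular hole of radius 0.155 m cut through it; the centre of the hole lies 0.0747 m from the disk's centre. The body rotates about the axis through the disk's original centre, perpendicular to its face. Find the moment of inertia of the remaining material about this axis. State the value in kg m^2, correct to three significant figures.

0.295

Unpierced body about its centre: I₀ = (1/2)MR² = (1/2)(4.23)(0.381)² = 0.30702 kg m^2.
The removed disk has mass m = M·(r/R)² = (4.23)(0.155/0.381)² = 0.70009 kg (same uniform areal density).
Its moment of inertia about the rotation axis (parallel-axis theorem): I_hole = (1/2)mr² + md² = (1/2)(0.70009)(0.155)² + (0.70009)(0.0747)² = 0.012316 kg m^2.
Treating the hole as negative mass, I = I₀ − I_hole = 0.30702 − 0.012316 = 0.2947 kg m^2.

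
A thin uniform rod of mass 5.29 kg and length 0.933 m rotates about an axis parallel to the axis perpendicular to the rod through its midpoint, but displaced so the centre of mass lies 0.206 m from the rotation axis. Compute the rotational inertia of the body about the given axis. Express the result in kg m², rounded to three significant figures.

I_cm = (1/12)ML² = (1/12)(5.29)(0.933)² = 0.38374 kg m²; centre at d = 0.206 m, so I = I_cm + Md² gives I = 0.38374 + (5.29)(0.206)² = 0.60823 kg m².

0.608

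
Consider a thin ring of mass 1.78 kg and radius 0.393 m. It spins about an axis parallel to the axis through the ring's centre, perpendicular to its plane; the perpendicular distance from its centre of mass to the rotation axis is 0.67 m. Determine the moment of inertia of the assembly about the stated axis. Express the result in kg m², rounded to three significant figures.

I_cm = MR² = (1.78)(0.393)² = 0.27492 kg m²; centre at d = 0.67 m, so I = I_cm + Md² gives I = 0.27492 + (1.78)(0.67)² = 1.074 kg m².

1.07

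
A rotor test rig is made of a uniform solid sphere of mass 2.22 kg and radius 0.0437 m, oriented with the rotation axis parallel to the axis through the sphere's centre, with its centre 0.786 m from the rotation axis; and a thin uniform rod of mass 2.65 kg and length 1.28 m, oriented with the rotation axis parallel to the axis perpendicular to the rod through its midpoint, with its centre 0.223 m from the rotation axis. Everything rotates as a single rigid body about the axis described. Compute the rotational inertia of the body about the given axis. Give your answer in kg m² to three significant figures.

Solid sphere: I_cm = (2/5)MR² = (2/5)(2.22)(0.0437)² = 0.0016958 kg m²; centre at d = 0.786 m, so the parallel axis theorem gives I = 0.0016958 + (2.22)(0.786)² = 1.3732 kg m².
Thin rod: I_cm = (1/12)ML² = (1/12)(2.65)(1.28)² = 0.36181 kg m²; centre at d = 0.223 m, so the parallel axis theorem gives I = 0.36181 + (2.65)(0.223)² = 0.4936 kg m².
Total I = 1.3732 + 0.4936 = 1.8668 kg m².

1.87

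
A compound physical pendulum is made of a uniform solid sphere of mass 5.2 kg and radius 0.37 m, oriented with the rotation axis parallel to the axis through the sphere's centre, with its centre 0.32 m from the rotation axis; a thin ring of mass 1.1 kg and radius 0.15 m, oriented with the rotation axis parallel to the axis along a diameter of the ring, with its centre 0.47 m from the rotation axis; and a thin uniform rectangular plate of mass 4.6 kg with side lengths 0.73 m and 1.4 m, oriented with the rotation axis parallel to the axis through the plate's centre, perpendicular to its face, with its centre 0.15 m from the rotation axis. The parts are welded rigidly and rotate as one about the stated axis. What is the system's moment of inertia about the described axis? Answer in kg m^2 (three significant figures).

Solid sphere: I_cm = (2/5)MR² = (2/5)(5.2)(0.37)² = 0.28475 kg m^2; centre at d = 0.32 m, so the parallel axis theorem gives I = 0.28475 + (5.2)(0.32)² = 0.81723 kg m^2.
Thin ring: I_cm = (1/2)MR² = (1/2)(1.1)(0.15)² = 0.012375 kg m^2; centre at d = 0.47 m, so the parallel axis theorem gives I = 0.012375 + (1.1)(0.47)² = 0.25537 kg m^2.
Rectangular plate: I_cm = (1/12)M(a²+b²) = (1/12)(4.6)[(0.73)² + (1.4)²] = 0.95561 kg m^2; centre at d = 0.15 m, so the parallel axis theorem gives I = 0.95561 + (4.6)(0.15)² = 1.0591 kg m^2.
Total I = 0.81723 + 0.25537 + 1.0591 = 2.1317 kg m^2.

2.13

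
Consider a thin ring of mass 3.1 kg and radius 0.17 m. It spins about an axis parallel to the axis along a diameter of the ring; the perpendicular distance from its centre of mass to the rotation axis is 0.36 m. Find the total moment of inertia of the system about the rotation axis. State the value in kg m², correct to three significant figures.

I_cm = (1/2)MR² = (1/2)(3.1)(0.17)² = 0.044795 kg m²; centre at d = 0.36 m, so I = I_cm + Md² gives I = 0.044795 + (3.1)(0.36)² = 0.44656 kg m².

0.447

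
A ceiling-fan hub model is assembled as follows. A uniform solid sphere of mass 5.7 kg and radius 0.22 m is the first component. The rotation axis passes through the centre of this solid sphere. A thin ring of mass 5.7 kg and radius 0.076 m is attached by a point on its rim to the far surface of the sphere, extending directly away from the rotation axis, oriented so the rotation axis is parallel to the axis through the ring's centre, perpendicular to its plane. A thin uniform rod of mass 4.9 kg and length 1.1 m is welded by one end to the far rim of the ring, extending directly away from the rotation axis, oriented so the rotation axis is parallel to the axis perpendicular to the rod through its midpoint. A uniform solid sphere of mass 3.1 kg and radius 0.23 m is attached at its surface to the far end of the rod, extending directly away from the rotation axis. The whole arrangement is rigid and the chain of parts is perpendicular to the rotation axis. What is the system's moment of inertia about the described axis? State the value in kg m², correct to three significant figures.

14.3

Solid sphere: I_cm = (2/5)MR² = (2/5)(5.7)(0.22)² = 0.11035 kg m²; axis through the centre, so I = 0.11035 kg m².
Thin ring: I_cm = MR² = (5.7)(0.076)² = 0.032923 kg m²; centre at d = 0.22 + 0.076 = 0.296 m, so I = I_cm + Md² gives I = 0.032923 + (5.7)(0.296)² = 0.53233 kg m².
Thin rod: I_cm = (1/12)ML² = (1/12)(4.9)(1.1)² = 0.49408 kg m²; centre at d = 0.22 + 0.076 + 0.076 + 0.55 = 0.922 m, so I = I_cm + Md² gives I = 0.49408 + (4.9)(0.922)² = 4.6595 kg m².
Solid sphere: I_cm = (2/5)MR² = (2/5)(3.1)(0.23)² = 0.065596 kg m²; centre at d = 0.22 + 0.076 + 0.076 + 0.55 + 0.55 + 0.23 = 1.702 m, so I = I_cm + Md² gives I = 0.065596 + (3.1)(1.702)² = 9.0457 kg m².
Total I = 0.11035 + 0.53233 + 4.6595 + 9.0457 = 14.348 kg m².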